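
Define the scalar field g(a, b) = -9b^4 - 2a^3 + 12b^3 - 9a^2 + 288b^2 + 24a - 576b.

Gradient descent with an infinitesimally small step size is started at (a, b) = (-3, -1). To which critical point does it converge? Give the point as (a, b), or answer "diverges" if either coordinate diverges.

g is separable, so gradient descent decouples: a follows -∂g/∂a, b follows -∂g/∂b.
∂g/∂a = -6(a - 1)(a + 4); at a=-3 this is 24, so a decreases.
∂g/∂b = -36(b - 4)(b - 1)(b + 4); at b=-1 this is -1080, so b increases.
a converges to its nearest critical value -4 (a local min of the a-part); b converges to 1. The iterate converges to (-4, 1).

(-4, 1)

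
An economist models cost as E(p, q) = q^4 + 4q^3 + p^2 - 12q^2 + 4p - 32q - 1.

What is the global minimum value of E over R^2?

-69

E(p,q) separates as A(p) + B(q) − 1, so its minimum is min A + min B − 1.
A'(p) = 2p + 4 vanishes at p ∈ {-2}; B'(q) = 4(q - 2)(q + 1)(q + 4) vanishes at q ∈ {-4, -1, 2}.
Local minima of A (where A''>0): A(-2)=-4. Local minima of B: B(-4)=-64, B(2)=-64.
So the global minimum of E is A(-2) + B(-4) − 1 = -4 − 64 − 1 = -69, attained at (-2, -4).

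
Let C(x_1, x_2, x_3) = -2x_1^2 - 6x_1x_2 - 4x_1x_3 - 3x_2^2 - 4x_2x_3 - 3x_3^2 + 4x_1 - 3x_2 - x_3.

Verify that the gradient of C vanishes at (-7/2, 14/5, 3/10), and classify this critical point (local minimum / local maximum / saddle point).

∇C = (-4x_1 - 6x_2 - 4x_3 + 4, -6x_1 - 6x_2 - 4x_3 - 3, -4x_1 - 4x_2 - 6x_3 - 1); substituting (-7/2, 14/5, 3/10) gives ∇C = (0, 0, 0), so (-7/2, 14/5, 3/10) is indeed a critical point.
The Hessian is constant: H = [[-4, -6, -4], [-6, -6, -4], [-4, -4, -6]].
Leading principal minors: Δ₁ = -4, Δ₂ = -12, Δ₃ = 40.
The minors fit neither the all-positive nor the alternating-sign pattern, so H is indefinite: a saddle point.

saddle point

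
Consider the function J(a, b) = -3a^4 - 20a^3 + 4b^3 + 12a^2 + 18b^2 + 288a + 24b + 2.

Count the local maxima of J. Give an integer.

J separates as a function of a plus a function of b, so ∇J=0 decouples.
∂J/∂a = -12(a - 2)(a + 3)(a + 4) = 0 at a ∈ {-4, -3, 2}; ∂J/∂b = 12(b + 1)(b + 2) = 0 at b ∈ {-2, -1}.
The Hessian is diagonal: diag(J_aa, J_bb). Second derivatives: J_aa(-4)=-72, J_aa(-3)=60, J_aa(2)=-360; J_bb(-2)=-12, J_bb(-1)=12.
Local maxima occur where both diagonal entries negative: (-4, -2), (2, -2). Count: 2.

2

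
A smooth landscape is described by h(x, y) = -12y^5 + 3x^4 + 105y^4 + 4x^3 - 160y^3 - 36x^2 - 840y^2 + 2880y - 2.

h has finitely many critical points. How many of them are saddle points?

h separates as a function of x plus a function of y, so ∇h=0 decouples.
∂h/∂x = 12x(x - 2)(x + 3) = 0 at x ∈ {-3, 0, 2}; ∂h/∂y = -60(y - 4)(y - 3)(y - 2)(y + 2) = 0 at y ∈ {-2, 2, 3, 4}.
The Hessian is diagonal: diag(h_xx, h_yy). Second derivatives: h_xx(-3)=180, h_xx(0)=-72, h_xx(2)=120; h_yy(-2)=7200, h_yy(2)=-480, h_yy(3)=300, h_yy(4)=-720.
Saddle points occur where the two diagonal entries have opposite signs: (-3, 2), (-3, 4), (0, -2), (0, 3), (2, 2), (2, 4). Count: 6.

6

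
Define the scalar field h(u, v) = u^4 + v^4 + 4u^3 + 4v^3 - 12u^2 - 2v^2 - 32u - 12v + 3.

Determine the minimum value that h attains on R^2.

h(u,v) separates as P(u) + Q(v) + 3, so its minimum is min P + min Q + 3.
P'(u) = 4(u - 2)(u + 1)(u + 4) vanishes at u ∈ {-4, -1, 2}; Q'(v) = 4(v - 1)(v + 1)(v + 3) vanishes at v ∈ {-3, -1, 1}.
Local minima of P (where P''>0): P(-4)=-64, P(2)=-64. Local minima of Q: Q(-3)=-9, Q(1)=-9.
So the global minimum of h is P(-4) + Q(-3) + 3 = -64 − 9 + 3 = -70, attained at (-4, -3).

-70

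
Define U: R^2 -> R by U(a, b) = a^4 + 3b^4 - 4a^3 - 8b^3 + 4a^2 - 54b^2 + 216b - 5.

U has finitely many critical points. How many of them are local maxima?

1

U separates as a function of a plus a function of b, so ∇U=0 decouples.
∂U/∂a = 4a(a - 2)(a - 1) = 0 at a ∈ {0, 1, 2}; ∂U/∂b = 12(b - 3)(b - 2)(b + 3) = 0 at b ∈ {-3, 2, 3}.
The Hessian is diagonal: diag(U_aa, U_bb). Second derivatives: U_aa(0)=8, U_aa(1)=-4, U_aa(2)=8; U_bb(-3)=360, U_bb(2)=-60, U_bb(3)=72.
Local maxima occur where both diagonal entries negative: (1, 2). Count: 1.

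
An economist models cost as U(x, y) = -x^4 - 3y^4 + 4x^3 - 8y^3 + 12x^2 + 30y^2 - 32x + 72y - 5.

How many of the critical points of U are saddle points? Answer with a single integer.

4

U separates as a function of x plus a function of y, so ∇U=0 decouples.
∂U/∂x = -4(x - 4)(x - 1)(x + 2) = 0 at x ∈ {-2, 1, 4}; ∂U/∂y = -12(y - 2)(y + 1)(y + 3) = 0 at y ∈ {-3, -1, 2}.
The Hessian is diagonal: diag(U_xx, U_yy). Second derivatives: U_xx(-2)=-72, U_xx(1)=36, U_xx(4)=-72; U_yy(-3)=-120, U_yy(-1)=72, U_yy(2)=-180.
Saddle points occur where the two diagonal entries have opposite signs: (-2, -1), (1, -3), (1, 2), (4, -1). Count: 4.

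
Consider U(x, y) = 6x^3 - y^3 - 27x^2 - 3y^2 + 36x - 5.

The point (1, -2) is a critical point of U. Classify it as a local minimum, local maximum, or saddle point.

The mixed partial ∂²U/∂x∂y is 0, so the Hessian at any point is diag(U_xx, U_yy) = diag(18(2x - 3), -6(y + 1)).
At (1, -2): H = diag(-18, 6).
The eigenvalues have opposite signs, so H is indefinite: a saddle point.

saddle point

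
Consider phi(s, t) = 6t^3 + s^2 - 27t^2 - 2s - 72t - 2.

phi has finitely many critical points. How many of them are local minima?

1

phi separates as a function of s plus a function of t, so ∇phi=0 decouples.
∂phi/∂s = 2(s - 1) = 0 at s ∈ {1}; ∂phi/∂t = 18(t - 4)(t + 1) = 0 at t ∈ {-1, 4}.
The Hessian is diagonal: diag(phi_ss, phi_tt). Second derivatives: phi_ss(1)=2; phi_tt(-1)=-90, phi_tt(4)=90.
Local minima occur where both diagonal entries positive: (1, 4). Count: 1.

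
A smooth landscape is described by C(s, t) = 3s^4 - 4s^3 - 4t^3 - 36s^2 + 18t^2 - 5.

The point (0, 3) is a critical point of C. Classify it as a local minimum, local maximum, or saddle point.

local maximum

The mixed partial ∂²C/∂s∂t is 0, so the Hessian at any point is diag(C_ss, C_tt) = diag(12(3s^2 - 2s - 6), 12(-2t + 3)).
At (0, 3): H = diag(-72, -36).
Both eigenvalues are negative, so H is negative definite: a local maximum.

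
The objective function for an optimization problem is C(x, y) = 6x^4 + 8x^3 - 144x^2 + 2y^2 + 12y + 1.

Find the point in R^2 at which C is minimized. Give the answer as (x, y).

C(x,y) separates as P(x) + Q(y) + 1, so its minimum is min P + min Q + 1.
P'(x) = 24x(x - 3)(x + 4) vanishes at x ∈ {-4, 0, 3}; Q'(y) = 4y + 12 vanishes at y ∈ {-3}.
Local minima of P (where P''>0): P(-4)=-1280, P(3)=-594. Local minima of Q: Q(-3)=-18.
So the global minimum of C is P(-4) + Q(-3) + 1 = -1280 − 18 + 1 = -1297, attained at (-4, -3).

(-4, -3)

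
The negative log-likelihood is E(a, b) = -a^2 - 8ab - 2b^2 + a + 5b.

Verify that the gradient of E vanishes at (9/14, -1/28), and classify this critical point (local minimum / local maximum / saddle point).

∇E = (-2a - 8b + 1, -8a - 4b + 5); substituting (9/14, -1/28) gives ∇E = (0, 0), so (9/14, -1/28) is indeed a critical point.
The Hessian of E is constant: H = [[-2, -8], [-8, -4]].
det(H) = (-2)·(-4) − (-8)² = -56.
Since det(H) < 0, H is indefinite and the critical point is a saddle point.

saddle point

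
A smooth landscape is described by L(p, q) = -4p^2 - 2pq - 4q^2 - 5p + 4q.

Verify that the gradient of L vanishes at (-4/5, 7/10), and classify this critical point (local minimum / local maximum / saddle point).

∇L = (-8p - 2q - 5, -2p - 8q + 4); substituting (-4/5, 7/10) gives ∇L = (0, 0), so (-4/5, 7/10) is indeed a critical point.
The Hessian of L is constant: H = [[-8, -2], [-2, -8]].
det(H) = (-8)·(-8) − (-2)² = 60.
det(H) > 0 and tr(H) = -16 < 0, so H is negative definite and the point is a local maximum.

local maximum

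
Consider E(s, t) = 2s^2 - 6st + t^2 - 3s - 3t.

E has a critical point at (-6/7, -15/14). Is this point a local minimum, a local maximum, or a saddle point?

saddle point

The Hessian of E is constant: H = [[4, -6], [-6, 2]].
det(H) = 4·2 − (-6)² = -28.
Since det(H) < 0, H is indefinite and the critical point is a saddle point.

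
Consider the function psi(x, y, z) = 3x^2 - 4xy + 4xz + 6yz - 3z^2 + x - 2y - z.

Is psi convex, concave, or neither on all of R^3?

neither

psi is quadratic, so its Hessian is the constant matrix H = [[6, -4, 4], [-4, 0, 6], [4, 6, -6]].
Leading principal minors: 6, -16, -312.
Neither pattern holds ⇒ H is indefinite ⇒ neither convex nor concave.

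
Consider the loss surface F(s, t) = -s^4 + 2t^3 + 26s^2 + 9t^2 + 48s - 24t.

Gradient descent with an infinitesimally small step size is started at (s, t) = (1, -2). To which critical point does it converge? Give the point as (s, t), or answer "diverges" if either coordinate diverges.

(-1, 1)

F is separable, so gradient descent decouples: s follows -∂F/∂s, t follows -∂F/∂t.
∂F/∂s = -4(s - 4)(s + 1)(s + 3); at s=1 this is 96, so s decreases.
∂F/∂t = 6(t - 1)(t + 4); at t=-2 this is -36, so t increases.
s converges to its nearest critical value -1 (a local min of the s-part); t converges to 1. The iterate converges to (-1, 1).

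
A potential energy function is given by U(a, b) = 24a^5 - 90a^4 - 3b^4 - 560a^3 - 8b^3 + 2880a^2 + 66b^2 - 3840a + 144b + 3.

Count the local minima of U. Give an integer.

U separates as a function of a plus a function of b, so ∇U=0 decouples.
∂U/∂a = 120(a - 4)(a - 2)(a - 1)(a + 4) = 0 at a ∈ {-4, 1, 2, 4}; ∂U/∂b = -12(b - 3)(b + 1)(b + 4) = 0 at b ∈ {-4, -1, 3}.
The Hessian is diagonal: diag(U_aa, U_bb). Second derivatives: U_aa(-4)=-28800, U_aa(1)=1800, U_aa(2)=-1440, U_aa(4)=5760; U_bb(-4)=-252, U_bb(-1)=144, U_bb(3)=-336.
Local minima occur where both diagonal entries positive: (1, -1), (4, -1). Count: 2.

2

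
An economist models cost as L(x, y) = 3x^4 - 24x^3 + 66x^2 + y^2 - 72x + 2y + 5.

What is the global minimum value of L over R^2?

L(x,y) separates as P(x) + Q(y) + 5, so its minimum is min P + min Q + 5.
P'(x) = 12(x - 3)(x - 2)(x - 1) vanishes at x ∈ {1, 2, 3}; Q'(y) = 2y + 2 vanishes at y ∈ {-1}.
Local minima of P (where P''>0): P(1)=-27, P(3)=-27. Local minima of Q: Q(-1)=-1.
So the global minimum of L is P(1) + Q(-1) + 5 = -27 − 1 + 5 = -23, attained at (1, -1).

-23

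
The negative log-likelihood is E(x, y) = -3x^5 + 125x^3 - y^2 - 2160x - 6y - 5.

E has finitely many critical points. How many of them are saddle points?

E separates as a function of x plus a function of y, so ∇E=0 decouples.
∂E/∂x = -15(x - 4)(x - 3)(x + 3)(x + 4) = 0 at x ∈ {-4, -3, 3, 4}; ∂E/∂y = -2(y + 3) = 0 at y ∈ {-3}.
The Hessian is diagonal: diag(E_xx, E_yy). Second derivatives: E_xx(-4)=840, E_xx(-3)=-630, E_xx(3)=630, E_xx(4)=-840; E_yy(-3)=-2.
Saddle points occur where the two diagonal entries have opposite signs: (-4, -3), (3, -3). Count: 2.

2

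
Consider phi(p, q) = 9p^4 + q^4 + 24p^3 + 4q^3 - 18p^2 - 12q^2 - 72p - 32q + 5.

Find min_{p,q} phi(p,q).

phi(p,q) separates as A(p) + B(q) + 5, so its minimum is min A + min B + 5.
A'(p) = 36(p - 1)(p + 1)(p + 2) vanishes at p ∈ {-2, -1, 1}; B'(q) = 4(q - 2)(q + 1)(q + 4) vanishes at q ∈ {-4, -1, 2}.
Local minima of A (where A''>0): A(-2)=24, A(1)=-57. Local minima of B: B(-4)=-64, B(2)=-64.
So the global minimum of phi is A(1) + B(-4) + 5 = -57 − 64 + 5 = -116, attained at (1, -4).

-116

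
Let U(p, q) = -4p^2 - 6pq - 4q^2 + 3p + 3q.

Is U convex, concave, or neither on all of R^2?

U is quadratic, so its Hessian is the constant matrix H = [[-8, -6], [-6, -8]].
det(H) = 28, tr(H) = -16.
det(H) > 0 and tr(H) < 0, so H is negative definite everywhere: concave.

concave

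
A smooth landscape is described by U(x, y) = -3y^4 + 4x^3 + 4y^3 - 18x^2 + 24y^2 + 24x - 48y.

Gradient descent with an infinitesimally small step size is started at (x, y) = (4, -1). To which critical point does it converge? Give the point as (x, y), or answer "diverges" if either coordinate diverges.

U is separable, so gradient descent decouples: x follows -∂U/∂x, y follows -∂U/∂y.
∂U/∂x = 12(x - 2)(x - 1); at x=4 this is 72, so x decreases.
∂U/∂y = -12(y - 2)(y - 1)(y + 2); at y=-1 this is -72, so y increases.
x converges to its nearest critical value 2 (a local min of the x-part); y converges to 1. The iterate converges to (2, 1).

(2, 1)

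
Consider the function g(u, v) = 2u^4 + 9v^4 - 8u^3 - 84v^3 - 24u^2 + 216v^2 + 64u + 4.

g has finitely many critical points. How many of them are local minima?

4

g separates as a function of u plus a function of v, so ∇g=0 decouples.
∂g/∂u = 8(u - 4)(u - 1)(u + 2) = 0 at u ∈ {-2, 1, 4}; ∂g/∂v = 36v(v - 4)(v - 3) = 0 at v ∈ {0, 3, 4}.
The Hessian is diagonal: diag(g_uu, g_vv). Second derivatives: g_uu(-2)=144, g_uu(1)=-72, g_uu(4)=144; g_vv(0)=432, g_vv(3)=-108, g_vv(4)=144.
Local minima occur where both diagonal entries positive: (-2, 0), (-2, 4), (4, 0), (4, 4). Count: 4.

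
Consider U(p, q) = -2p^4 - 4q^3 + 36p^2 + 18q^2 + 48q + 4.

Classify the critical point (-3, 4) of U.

local maximum

The mixed partial ∂²U/∂p∂q is 0, so the Hessian at any point is diag(U_pp, U_qq) = diag(24(-p^2 + 3), 12(-2q + 3)).
At (-3, 4): H = diag(-144, -60).
Both eigenvalues are negative, so H is negative definite: a local maximum.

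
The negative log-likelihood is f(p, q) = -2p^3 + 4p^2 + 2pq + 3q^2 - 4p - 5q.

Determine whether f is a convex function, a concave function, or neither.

The term -2p^3 is cubic, so the Hessian is not constant.
∂²f/∂p² = -12p + 8, which takes both signs as p varies (negative for sufficiently large p). A diagonal entry of the Hessian changing sign means the Hessian is neither positive- nor negative-semidefinite on all of R^2.

neither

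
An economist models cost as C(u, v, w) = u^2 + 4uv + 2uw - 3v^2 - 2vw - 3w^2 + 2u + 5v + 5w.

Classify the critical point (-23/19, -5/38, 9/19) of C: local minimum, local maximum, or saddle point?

The Hessian is constant: H = [[2, 4, 2], [4, -6, -2], [2, -2, -6]].
Leading principal minors: Δ₁ = 2, Δ₂ = -28, Δ₃ = 152.
The minors fit neither the all-positive nor the alternating-sign pattern, so H is indefinite: a saddle point.

saddle point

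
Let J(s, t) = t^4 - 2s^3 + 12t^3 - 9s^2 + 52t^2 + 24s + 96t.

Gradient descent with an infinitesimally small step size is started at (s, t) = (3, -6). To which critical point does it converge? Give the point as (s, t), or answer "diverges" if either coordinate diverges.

diverges

J is separable, so gradient descent decouples: s follows -∂J/∂s, t follows -∂J/∂t.
∂J/∂s = -6(s - 1)(s + 4); at s=3 this is -84, so s increases.
∂J/∂t = 4(t + 2)(t + 3)(t + 4); at t=-6 this is -96, so t increases.
The s-coordinate has no critical point in that direction and runs off to infinity.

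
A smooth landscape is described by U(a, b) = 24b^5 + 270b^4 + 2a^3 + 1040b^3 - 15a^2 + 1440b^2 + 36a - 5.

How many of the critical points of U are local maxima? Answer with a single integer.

U separates as a function of a plus a function of b, so ∇U=0 decouples.
∂U/∂a = 6(a - 3)(a - 2) = 0 at a ∈ {2, 3}; ∂U/∂b = 120b(b + 2)(b + 3)(b + 4) = 0 at b ∈ {-4, -3, -2, 0}.
The Hessian is diagonal: diag(U_aa, U_bb). Second derivatives: U_aa(2)=-6, U_aa(3)=6; U_bb(-4)=-960, U_bb(-3)=360, U_bb(-2)=-480, U_bb(0)=2880.
Local maxima occur where both diagonal entries negative: (2, -4), (2, -2). Count: 2.

2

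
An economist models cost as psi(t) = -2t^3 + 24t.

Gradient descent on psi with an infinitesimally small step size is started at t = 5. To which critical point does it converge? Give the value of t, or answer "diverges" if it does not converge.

diverges

psi'(t) = -6(t - 2)(t + 2), so psi'(5) = -126.
Gradient descent moves in the -psi' direction, i.e. t is increasing.
There is no critical point above t=5, and psi' keeps the same sign, so the iterate runs off to +∞.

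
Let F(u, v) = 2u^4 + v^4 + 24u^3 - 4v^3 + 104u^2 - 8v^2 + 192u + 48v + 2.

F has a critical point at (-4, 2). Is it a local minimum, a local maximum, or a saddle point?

The mixed partial ∂²F/∂u∂v is 0, so the Hessian at any point is diag(F_uu, F_vv) = diag(8(3u^2 + 18u + 26), 4(3v^2 - 6v - 4)).
At (-4, 2): H = diag(16, -16).
The eigenvalues have opposite signs, so H is indefinite: a saddle point.

saddle point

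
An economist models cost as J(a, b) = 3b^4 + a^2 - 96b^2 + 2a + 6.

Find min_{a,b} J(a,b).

-763

J(a,b) separates as P(a) + Q(b) + 6, so its minimum is min P + min Q + 6.
P'(a) = 2a + 2 vanishes at a ∈ {-1}; Q'(b) = 12b(b - 4)(b + 4) vanishes at b ∈ {-4, 0, 4}.
Local minima of P (where P''>0): P(-1)=-1. Local minima of Q: Q(-4)=-768, Q(4)=-768.
So the global minimum of J is P(-1) + Q(-4) + 6 = -1 − 768 + 6 = -763, attained at (-1, -4).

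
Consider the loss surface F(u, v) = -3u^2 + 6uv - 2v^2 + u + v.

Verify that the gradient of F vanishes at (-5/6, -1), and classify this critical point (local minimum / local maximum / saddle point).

saddle point

∇F = (-6u + 6v + 1, 6u - 4v + 1); substituting (-5/6, -1) gives ∇F = (0, 0), so (-5/6, -1) is indeed a critical point.
The Hessian of F is constant: H = [[-6, 6], [6, -4]].
det(H) = (-6)·(-4) − 6² = -12.
Since det(H) < 0, H is indefinite and the critical point is a saddle point.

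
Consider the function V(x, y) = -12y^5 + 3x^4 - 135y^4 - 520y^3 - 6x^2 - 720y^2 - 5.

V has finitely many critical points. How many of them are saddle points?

6

V separates as a function of x plus a function of y, so ∇V=0 decouples.
∂V/∂x = 12x(x - 1)(x + 1) = 0 at x ∈ {-1, 0, 1}; ∂V/∂y = -60y(y + 2)(y + 3)(y + 4) = 0 at y ∈ {-4, -3, -2, 0}.
The Hessian is diagonal: diag(V_xx, V_yy). Second derivatives: V_xx(-1)=24, V_xx(0)=-12, V_xx(1)=24; V_yy(-4)=480, V_yy(-3)=-180, V_yy(-2)=240, V_yy(0)=-1440.
Saddle points occur where the two diagonal entries have opposite signs: (-1, -3), (-1, 0), (0, -4), (0, -2), (1, -3), (1, 0). Count: 6.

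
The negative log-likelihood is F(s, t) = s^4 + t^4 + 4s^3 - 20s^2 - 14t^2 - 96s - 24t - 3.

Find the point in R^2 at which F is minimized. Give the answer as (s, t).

(3, 3)

F(s,t) separates as P(s) + Q(t) − 3, so its minimum is min P + min Q − 3.
P'(s) = 4(s - 3)(s + 2)(s + 4) vanishes at s ∈ {-4, -2, 3}; Q'(t) = 4(t - 3)(t + 1)(t + 2) vanishes at t ∈ {-2, -1, 3}.
Local minima of P (where P''>0): P(-4)=64, P(3)=-279. Local minima of Q: Q(-2)=8, Q(3)=-117.
So the global minimum of F is P(3) + Q(3) − 3 = -279 − 117 − 3 = -399, attained at (3, 3).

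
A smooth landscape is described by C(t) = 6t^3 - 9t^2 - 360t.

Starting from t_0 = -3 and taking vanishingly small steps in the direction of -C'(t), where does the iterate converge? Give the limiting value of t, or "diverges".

C'(t) = 18(t - 5)(t + 4), so C'(-3) = -144.
Gradient descent moves in the -C' direction, i.e. t is increasing.
The nearest critical point in that direction is t = 5, where C'' = 162 > 0 (a local minimum). The iterate converges there.

5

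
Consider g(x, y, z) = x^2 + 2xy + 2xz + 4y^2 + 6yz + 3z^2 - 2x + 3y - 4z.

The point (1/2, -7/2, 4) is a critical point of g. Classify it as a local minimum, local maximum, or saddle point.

The Hessian is constant: H = [[2, 2, 2], [2, 8, 6], [2, 6, 6]].
Leading principal minors: Δ₁ = 2, Δ₂ = 12, Δ₃ = 16.
All leading minors are positive, so H is positive definite: a local minimum.

local minimum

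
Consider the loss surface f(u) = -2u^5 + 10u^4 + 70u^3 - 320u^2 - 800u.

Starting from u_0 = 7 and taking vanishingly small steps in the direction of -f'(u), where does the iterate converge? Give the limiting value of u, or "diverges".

diverges

f'(u) = -10(u - 5)(u - 4)(u + 1)(u + 4), so f'(7) = -5280.
Gradient descent moves in the -f' direction, i.e. u is increasing.
There is no critical point above u=7, and f' keeps the same sign, so the iterate runs off to +∞.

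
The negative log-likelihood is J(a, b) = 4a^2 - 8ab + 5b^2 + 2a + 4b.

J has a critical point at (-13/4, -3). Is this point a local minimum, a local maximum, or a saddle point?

The Hessian of J is constant: H = [[8, -8], [-8, 10]].
det(H) = 8·10 − (-8)² = 16.
det(H) > 0 and tr(H) = 18 > 0, so H is positive definite and the point is a local minimum.

local minimum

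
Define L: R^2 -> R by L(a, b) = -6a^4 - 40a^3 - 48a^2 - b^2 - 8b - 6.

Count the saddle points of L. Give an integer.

1

L separates as a function of a plus a function of b, so ∇L=0 decouples.
∂L/∂a = -24a(a + 1)(a + 4) = 0 at a ∈ {-4, -1, 0}; ∂L/∂b = -2(b + 4) = 0 at b ∈ {-4}.
The Hessian is diagonal: diag(L_aa, L_bb). Second derivatives: L_aa(-4)=-288, L_aa(-1)=72, L_aa(0)=-96; L_bb(-4)=-2.
Saddle points occur where the two diagonal entries have opposite signs: (-1, -4). Count: 1.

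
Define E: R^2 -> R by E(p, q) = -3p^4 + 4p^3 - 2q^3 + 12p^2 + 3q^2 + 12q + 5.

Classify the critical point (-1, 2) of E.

The mixed partial ∂²E/∂p∂q is 0, so the Hessian at any point is diag(E_pp, E_qq) = diag(12(-3p^2 + 2p + 2), 6(-2q + 1)).
At (-1, 2): H = diag(-36, -18).
Both eigenvalues are negative, so H is negative definite: a local maximum.

local maximum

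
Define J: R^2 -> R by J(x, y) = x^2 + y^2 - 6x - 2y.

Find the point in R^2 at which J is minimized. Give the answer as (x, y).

J(x,y) separates as P(x) + Q(y), so its minimum is min P + min Q.
P'(x) = 2x - 6 vanishes at x ∈ {3}; Q'(y) = 2y - 2 vanishes at y ∈ {1}.
Local minima of P (where P''>0): P(3)=-9. Local minima of Q: Q(1)=-1.
So the global minimum of J is P(3) + Q(1) = -9 − 1 = -10, attained at (3, 1).

(3, 1)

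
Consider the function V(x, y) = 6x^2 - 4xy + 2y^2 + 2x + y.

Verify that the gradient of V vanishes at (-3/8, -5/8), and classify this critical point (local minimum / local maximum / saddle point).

∇V = (12x - 4y + 2, -4x + 4y + 1); substituting (-3/8, -5/8) gives ∇V = (0, 0), so (-3/8, -5/8) is indeed a critical point.
The Hessian of V is constant: H = [[12, -4], [-4, 4]].
det(H) = 12·4 − (-4)² = 32.
det(H) > 0 and tr(H) = 16 > 0, so H is positive definite and the point is a local minimum.

local minimum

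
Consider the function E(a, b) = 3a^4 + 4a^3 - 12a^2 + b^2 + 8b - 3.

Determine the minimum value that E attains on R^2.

-51

E(a,b) separates as P(a) + Q(b) − 3, so its minimum is min P + min Q − 3.
P'(a) = 12a(a - 1)(a + 2) vanishes at a ∈ {-2, 0, 1}; Q'(b) = 2b + 8 vanishes at b ∈ {-4}.
Local minima of P (where P''>0): P(-2)=-32, P(1)=-5. Local minima of Q: Q(-4)=-16.
So the global minimum of E is P(-2) + Q(-4) − 3 = -32 − 16 − 3 = -51, attained at (-2, -4).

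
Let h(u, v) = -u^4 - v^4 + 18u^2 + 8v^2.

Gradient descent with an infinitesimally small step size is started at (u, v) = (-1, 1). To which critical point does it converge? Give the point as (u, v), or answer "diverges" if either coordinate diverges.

h is separable, so gradient descent decouples: u follows -∂h/∂u, v follows -∂h/∂v.
∂h/∂u = -4u(u - 3)(u + 3); at u=-1 this is -32, so u increases.
∂h/∂v = -4v(v - 2)(v + 2); at v=1 this is 12, so v decreases.
u converges to its nearest critical value 0 (a local min of the u-part); v converges to 0. The iterate converges to (0, 0).

(0, 0)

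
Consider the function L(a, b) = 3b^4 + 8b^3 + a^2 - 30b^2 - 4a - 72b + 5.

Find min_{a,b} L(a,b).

-151

L(a,b) separates as P(a) + Q(b) + 5, so its minimum is min P + min Q + 5.
P'(a) = 2a - 4 vanishes at a ∈ {2}; Q'(b) = 12(b - 2)(b + 1)(b + 3) vanishes at b ∈ {-3, -1, 2}.
Local minima of P (where P''>0): P(2)=-4. Local minima of Q: Q(-3)=-27, Q(2)=-152.
So the global minimum of L is P(2) + Q(2) + 5 = -4 − 152 + 5 = -151, attained at (2, 2).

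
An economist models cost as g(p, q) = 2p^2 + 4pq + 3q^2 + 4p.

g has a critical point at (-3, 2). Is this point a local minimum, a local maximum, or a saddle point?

local minimum

The Hessian of g is constant: H = [[4, 4], [4, 6]].
det(H) = 4·6 − 4² = 8.
det(H) > 0 and tr(H) = 10 > 0, so H is positive definite and the point is a local minimum.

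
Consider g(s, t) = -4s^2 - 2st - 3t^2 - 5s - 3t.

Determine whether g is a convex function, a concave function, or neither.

concave

g is quadratic, so its Hessian is the constant matrix H = [[-8, -2], [-2, -6]].
det(H) = 44, tr(H) = -14.
det(H) > 0 and tr(H) < 0, so H is negative definite everywhere: concave.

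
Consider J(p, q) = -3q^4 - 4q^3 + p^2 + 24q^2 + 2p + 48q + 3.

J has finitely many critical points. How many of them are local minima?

1

J separates as a function of p plus a function of q, so ∇J=0 decouples.
∂J/∂p = 2(p + 1) = 0 at p ∈ {-1}; ∂J/∂q = -12(q - 2)(q + 1)(q + 2) = 0 at q ∈ {-2, -1, 2}.
The Hessian is diagonal: diag(J_pp, J_qq). Second derivatives: J_pp(-1)=2; J_qq(-2)=-48, J_qq(-1)=36, J_qq(2)=-144.
Local minima occur where both diagonal entries positive: (-1, -1). Count: 1.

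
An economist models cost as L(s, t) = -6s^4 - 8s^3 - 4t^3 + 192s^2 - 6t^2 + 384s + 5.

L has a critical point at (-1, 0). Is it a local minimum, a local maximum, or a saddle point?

The mixed partial ∂²L/∂s∂t is 0, so the Hessian at any point is diag(L_ss, L_tt) = diag(24(-3s^2 - 2s + 16), -12(2t + 1)).
At (-1, 0): H = diag(360, -12).
The eigenvalues have opposite signs, so H is indefinite: a saddle point.

saddle point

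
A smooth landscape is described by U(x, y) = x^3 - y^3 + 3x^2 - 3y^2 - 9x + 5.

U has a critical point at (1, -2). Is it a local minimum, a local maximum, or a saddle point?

local minimum

The mixed partial ∂²U/∂x∂y is 0, so the Hessian at any point is diag(U_xx, U_yy) = diag(6(x + 1), -6(y + 1)).
At (1, -2): H = diag(12, 6).
Both eigenvalues are positive, so H is positive definite: a local minimum.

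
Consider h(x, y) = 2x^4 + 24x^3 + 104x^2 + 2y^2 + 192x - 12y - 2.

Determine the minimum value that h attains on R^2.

-148

h(x,y) separates as P(x) + Q(y) − 2, so its minimum is min P + min Q − 2.
P'(x) = 8(x + 2)(x + 3)(x + 4) vanishes at x ∈ {-4, -3, -2}; Q'(y) = 4y - 12 vanishes at y ∈ {3}.
Local minima of P (where P''>0): P(-4)=-128, P(-2)=-128. Local minima of Q: Q(3)=-18.
So the global minimum of h is P(-4) + Q(3) − 2 = -128 − 18 − 2 = -148, attained at (-4, 3).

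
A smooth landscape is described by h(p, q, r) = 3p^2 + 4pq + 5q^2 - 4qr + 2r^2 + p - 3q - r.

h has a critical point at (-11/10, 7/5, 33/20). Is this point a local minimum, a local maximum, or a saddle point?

local minimum

The Hessian is constant: H = [[6, 4, 0], [4, 10, -4], [0, -4, 4]].
Leading principal minors: Δ₁ = 6, Δ₂ = 44, Δ₃ = 80.
All leading minors are positive, so H is positive definite: a local minimum.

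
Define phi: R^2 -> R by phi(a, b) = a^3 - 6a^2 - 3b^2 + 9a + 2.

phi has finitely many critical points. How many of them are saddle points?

1

phi separates as a function of a plus a function of b, so ∇phi=0 decouples.
∂phi/∂a = 3(a - 3)(a - 1) = 0 at a ∈ {1, 3}; ∂phi/∂b = -6b = 0 at b ∈ {0}.
The Hessian is diagonal: diag(phi_aa, phi_bb). Second derivatives: phi_aa(1)=-6, phi_aa(3)=6; phi_bb(0)=-6.
Saddle points occur where the two diagonal entries have opposite signs: (3, 0). Count: 1.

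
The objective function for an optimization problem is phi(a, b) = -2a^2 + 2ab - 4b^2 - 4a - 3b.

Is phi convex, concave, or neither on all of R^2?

concave

phi is quadratic, so its Hessian is the constant matrix H = [[-4, 2], [2, -8]].
det(H) = 28, tr(H) = -12.
det(H) > 0 and tr(H) < 0, so H is negative definite everywhere: concave.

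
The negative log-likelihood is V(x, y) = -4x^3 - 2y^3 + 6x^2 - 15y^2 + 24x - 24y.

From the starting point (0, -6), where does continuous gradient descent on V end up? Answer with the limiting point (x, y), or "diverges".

V is separable, so gradient descent decouples: x follows -∂V/∂x, y follows -∂V/∂y.
∂V/∂x = -12(x - 2)(x + 1); at x=0 this is 24, so x decreases.
∂V/∂y = -6(y + 1)(y + 4); at y=-6 this is -60, so y increases.
x converges to its nearest critical value -1 (a local min of the x-part); y converges to -4. The iterate converges to (-1, -4).

(-1, -4)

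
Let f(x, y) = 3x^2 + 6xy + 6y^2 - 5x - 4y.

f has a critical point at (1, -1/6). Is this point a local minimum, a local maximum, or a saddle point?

local minimum

The Hessian of f is constant: H = [[6, 6], [6, 12]].
det(H) = 6·12 − 6² = 36.
det(H) > 0 and tr(H) = 18 > 0, so H is positive definite and the point is a local minimum.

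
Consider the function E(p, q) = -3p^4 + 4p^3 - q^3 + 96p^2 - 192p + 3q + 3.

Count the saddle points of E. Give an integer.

3

E separates as a function of p plus a function of q, so ∇E=0 decouples.
∂E/∂p = -12(p - 4)(p - 1)(p + 4) = 0 at p ∈ {-4, 1, 4}; ∂E/∂q = -3(q - 1)(q + 1) = 0 at q ∈ {-1, 1}.
The Hessian is diagonal: diag(E_pp, E_qq). Second derivatives: E_pp(-4)=-480, E_pp(1)=180, E_pp(4)=-288; E_qq(-1)=6, E_qq(1)=-6.
Saddle points occur where the two diagonal entries have opposite signs: (-4, -1), (1, 1), (4, -1). Count: 3.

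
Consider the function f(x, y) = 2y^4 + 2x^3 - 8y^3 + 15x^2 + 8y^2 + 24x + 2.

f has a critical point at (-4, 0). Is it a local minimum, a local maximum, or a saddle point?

saddle point

The mixed partial ∂²f/∂x∂y is 0, so the Hessian at any point is diag(f_xx, f_yy) = diag(6(2x + 5), 8(3y^2 - 6y + 2)).
At (-4, 0): H = diag(-18, 16).
The eigenvalues have opposite signs, so H is indefinite: a saddle point.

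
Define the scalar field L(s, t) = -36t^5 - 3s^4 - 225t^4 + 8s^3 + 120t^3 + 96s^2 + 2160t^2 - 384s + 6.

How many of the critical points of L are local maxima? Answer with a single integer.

4

L separates as a function of s plus a function of t, so ∇L=0 decouples.
∂L/∂s = -12(s - 4)(s - 2)(s + 4) = 0 at s ∈ {-4, 2, 4}; ∂L/∂t = -180t(t - 2)(t + 3)(t + 4) = 0 at t ∈ {-4, -3, 0, 2}.
The Hessian is diagonal: diag(L_ss, L_tt). Second derivatives: L_ss(-4)=-576, L_ss(2)=144, L_ss(4)=-192; L_tt(-4)=4320, L_tt(-3)=-2700, L_tt(0)=4320, L_tt(2)=-10800.
Local maxima occur where both diagonal entries negative: (-4, -3), (-4, 2), (4, -3), (4, 2). Count: 4.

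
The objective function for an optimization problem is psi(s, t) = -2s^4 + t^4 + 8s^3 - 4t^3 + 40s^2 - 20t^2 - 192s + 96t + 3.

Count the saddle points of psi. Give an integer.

psi separates as a function of s plus a function of t, so ∇psi=0 decouples.
∂psi/∂s = -8(s - 4)(s - 2)(s + 3) = 0 at s ∈ {-3, 2, 4}; ∂psi/∂t = 4(t - 4)(t - 2)(t + 3) = 0 at t ∈ {-3, 2, 4}.
The Hessian is diagonal: diag(psi_ss, psi_tt). Second derivatives: psi_ss(-3)=-280, psi_ss(2)=80, psi_ss(4)=-112; psi_tt(-3)=140, psi_tt(2)=-40, psi_tt(4)=56.
Saddle points occur where the two diagonal entries have opposite signs: (-3, -3), (-3, 4), (2, 2), (4, -3), (4, 4). Count: 5.

5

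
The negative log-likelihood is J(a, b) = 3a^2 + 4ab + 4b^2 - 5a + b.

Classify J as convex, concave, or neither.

J is quadratic, so its Hessian is the constant matrix H = [[6, 4], [4, 8]].
det(H) = 32, tr(H) = 14.
det(H) > 0 and tr(H) > 0, so H is positive definite everywhere: convex.

convex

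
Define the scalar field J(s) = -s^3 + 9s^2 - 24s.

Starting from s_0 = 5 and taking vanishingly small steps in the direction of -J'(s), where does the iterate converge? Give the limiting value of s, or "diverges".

diverges

J'(s) = -3(s - 4)(s - 2), so J'(5) = -9.
Gradient descent moves in the -J' direction, i.e. s is increasing.
There is no critical point above s=5, and J' keeps the same sign, so the iterate runs off to +∞.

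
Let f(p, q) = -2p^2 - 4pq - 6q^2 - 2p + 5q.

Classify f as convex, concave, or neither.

concave

f is quadratic, so its Hessian is the constant matrix H = [[-4, -4], [-4, -12]].
det(H) = 32, tr(H) = -16.
det(H) > 0 and tr(H) < 0, so H is negative definite everywhere: concave.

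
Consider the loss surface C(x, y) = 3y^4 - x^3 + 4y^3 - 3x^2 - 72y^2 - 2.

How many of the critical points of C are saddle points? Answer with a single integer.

3

C separates as a function of x plus a function of y, so ∇C=0 decouples.
∂C/∂x = -3x(x + 2) = 0 at x ∈ {-2, 0}; ∂C/∂y = 12y(y - 3)(y + 4) = 0 at y ∈ {-4, 0, 3}.
The Hessian is diagonal: diag(C_xx, C_yy). Second derivatives: C_xx(-2)=6, C_xx(0)=-6; C_yy(-4)=336, C_yy(0)=-144, C_yy(3)=252.
Saddle points occur where the two diagonal entries have opposite signs: (-2, 0), (0, -4), (0, 3). Count: 3.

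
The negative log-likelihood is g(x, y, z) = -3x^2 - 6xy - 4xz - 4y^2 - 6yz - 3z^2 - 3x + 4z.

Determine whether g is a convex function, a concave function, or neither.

g is quadratic, so its Hessian is the constant matrix H = [[-6, -6, -4], [-6, -8, -6], [-4, -6, -6]].
Leading principal minors: -6, 12, -16.
Signs alternate −, +, − ⇒ H ≺ 0 ⇒ concave.

concave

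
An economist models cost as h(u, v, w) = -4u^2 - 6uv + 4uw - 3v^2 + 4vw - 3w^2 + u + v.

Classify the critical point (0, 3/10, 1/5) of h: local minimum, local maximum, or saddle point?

local maximum

The Hessian is constant: H = [[-8, -6, 4], [-6, -6, 4], [4, 4, -6]].
Leading principal minors: Δ₁ = -8, Δ₂ = 12, Δ₃ = -40.
The minors alternate sign starting negative (−, +, −), so H is negative definite: a local maximum.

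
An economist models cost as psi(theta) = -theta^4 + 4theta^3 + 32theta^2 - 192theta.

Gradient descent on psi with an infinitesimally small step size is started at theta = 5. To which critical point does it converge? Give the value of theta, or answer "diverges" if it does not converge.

diverges

psi'(theta) = -4(theta - 4)(theta - 3)(theta + 4), so psi'(5) = -72.
Gradient descent moves in the -psi' direction, i.e. theta is increasing.
There is no critical point above theta=5, and psi' keeps the same sign, so the iterate runs off to +∞.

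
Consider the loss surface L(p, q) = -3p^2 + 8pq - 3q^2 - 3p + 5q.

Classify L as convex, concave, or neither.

L is quadratic, so its Hessian is the constant matrix H = [[-6, 8], [8, -6]].
det(H) = -28, tr(H) = -12.
det(H) < 0, so H is indefinite: neither convex nor concave.

neither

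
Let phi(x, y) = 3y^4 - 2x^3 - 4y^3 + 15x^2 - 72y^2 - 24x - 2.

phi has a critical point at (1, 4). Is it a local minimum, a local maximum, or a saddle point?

The mixed partial ∂²phi/∂x∂y is 0, so the Hessian at any point is diag(phi_xx, phi_yy) = diag(6(-2x + 5), 12(3y^2 - 2y - 12)).
At (1, 4): H = diag(18, 336).
Both eigenvalues are positive, so H is positive definite: a local minimum.

local minimum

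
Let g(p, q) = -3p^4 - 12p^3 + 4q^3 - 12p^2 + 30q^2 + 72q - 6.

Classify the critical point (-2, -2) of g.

saddle point

The mixed partial ∂²g/∂p∂q is 0, so the Hessian at any point is diag(g_pp, g_qq) = diag(-12(3p^2 + 6p + 2), 12(2q + 5)).
At (-2, -2): H = diag(-24, 12).
The eigenvalues have opposite signs, so H is indefinite: a saddle point.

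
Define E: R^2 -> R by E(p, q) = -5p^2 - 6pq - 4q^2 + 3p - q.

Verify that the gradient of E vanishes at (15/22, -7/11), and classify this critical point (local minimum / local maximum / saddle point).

local maximum

∇E = (-10p - 6q + 3, -6p - 8q - 1); substituting (15/22, -7/11) gives ∇E = (0, 0), so (15/22, -7/11) is indeed a critical point.
The Hessian of E is constant: H = [[-10, -6], [-6, -8]].
det(H) = (-10)·(-8) − (-6)² = 44.
det(H) > 0 and tr(H) = -18 < 0, so H is negative definite and the point is a local maximum.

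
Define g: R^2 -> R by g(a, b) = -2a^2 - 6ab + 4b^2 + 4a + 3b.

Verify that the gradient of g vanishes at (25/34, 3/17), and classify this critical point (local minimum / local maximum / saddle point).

saddle point

∇g = (-4a - 6b + 4, -6a + 8b + 3); substituting (25/34, 3/17) gives ∇g = (0, 0), so (25/34, 3/17) is indeed a critical point.
The Hessian of g is constant: H = [[-4, -6], [-6, 8]].
det(H) = (-4)·8 − (-6)² = -68.
Since det(H) < 0, H is indefinite and the critical point is a saddle point.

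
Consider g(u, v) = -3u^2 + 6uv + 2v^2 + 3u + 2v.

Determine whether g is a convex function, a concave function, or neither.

g is quadratic, so its Hessian is the constant matrix H = [[-6, 6], [6, 4]].
det(H) = -60, tr(H) = -2.
det(H) < 0, so H is indefinite: neither convex nor concave.

neither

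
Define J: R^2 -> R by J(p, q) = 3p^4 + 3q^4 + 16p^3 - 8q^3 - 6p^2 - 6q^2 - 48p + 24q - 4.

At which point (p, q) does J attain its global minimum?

J(p,q) separates as A(p) + B(q) − 4, so its minimum is min A + min B − 4.
A'(p) = 12(p - 1)(p + 1)(p + 4) vanishes at p ∈ {-4, -1, 1}; B'(q) = 12(q - 2)(q - 1)(q + 1) vanishes at q ∈ {-1, 1, 2}.
Local minima of A (where A''>0): A(-4)=-160, A(1)=-35. Local minima of B: B(-1)=-19, B(2)=8.
So the global minimum of J is A(-4) + B(-1) − 4 = -160 − 19 − 4 = -183, attained at (-4, -1).

(-4, -1)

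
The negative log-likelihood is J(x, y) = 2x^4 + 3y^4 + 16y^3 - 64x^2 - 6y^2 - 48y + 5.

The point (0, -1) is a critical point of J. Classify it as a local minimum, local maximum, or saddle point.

The mixed partial ∂²J/∂x∂y is 0, so the Hessian at any point is diag(J_xx, J_yy) = diag(8(3x^2 - 16), 12(3y^2 + 8y - 1)).
At (0, -1): H = diag(-128, -72).
Both eigenvalues are negative, so H is negative definite: a local maximum.

local maximum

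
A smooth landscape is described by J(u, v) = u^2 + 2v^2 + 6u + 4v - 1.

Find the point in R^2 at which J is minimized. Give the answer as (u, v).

J(u,v) separates as P(u) + Q(v) − 1, so its minimum is min P + min Q − 1.
P'(u) = 2u + 6 vanishes at u ∈ {-3}; Q'(v) = 4v + 4 vanishes at v ∈ {-1}.
Local minima of P (where P''>0): P(-3)=-9. Local minima of Q: Q(-1)=-2.
So the global minimum of J is P(-3) + Q(-1) − 1 = -9 − 2 − 1 = -12, attained at (-3, -1).

(-3, -1)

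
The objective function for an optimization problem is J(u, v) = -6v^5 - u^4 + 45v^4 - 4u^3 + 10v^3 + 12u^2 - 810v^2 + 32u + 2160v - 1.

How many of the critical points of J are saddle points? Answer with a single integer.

J separates as a function of u plus a function of v, so ∇J=0 decouples.
∂J/∂u = -4(u - 2)(u + 1)(u + 4) = 0 at u ∈ {-4, -1, 2}; ∂J/∂v = -30(v - 4)(v - 3)(v - 2)(v + 3) = 0 at v ∈ {-3, 2, 3, 4}.
The Hessian is diagonal: diag(J_uu, J_vv). Second derivatives: J_uu(-4)=-72, J_uu(-1)=36, J_uu(2)=-72; J_vv(-3)=6300, J_vv(2)=-300, J_vv(3)=180, J_vv(4)=-420.
Saddle points occur where the two diagonal entries have opposite signs: (-4, -3), (-4, 3), (-1, 2), (-1, 4), (2, -3), (2, 3). Count: 6.

6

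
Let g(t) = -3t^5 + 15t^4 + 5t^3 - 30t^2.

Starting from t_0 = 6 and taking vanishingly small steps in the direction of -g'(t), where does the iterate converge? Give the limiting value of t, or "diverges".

diverges

g'(t) = -15t(t - 4)(t - 1)(t + 1), so g'(6) = -6300.
Gradient descent moves in the -g' direction, i.e. t is increasing.
There is no critical point above t=6, and g' keeps the same sign, so the iterate runs off to +∞.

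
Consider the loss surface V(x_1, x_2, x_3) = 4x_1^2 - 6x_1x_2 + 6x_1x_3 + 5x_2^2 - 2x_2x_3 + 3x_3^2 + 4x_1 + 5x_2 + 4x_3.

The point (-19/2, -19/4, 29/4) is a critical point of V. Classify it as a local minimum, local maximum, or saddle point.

local minimum

The Hessian is constant: H = [[8, -6, 6], [-6, 10, -2], [6, -2, 6]].
Leading principal minors: Δ₁ = 8, Δ₂ = 44, Δ₃ = 16.
All leading minors are positive, so H is positive definite: a local minimum.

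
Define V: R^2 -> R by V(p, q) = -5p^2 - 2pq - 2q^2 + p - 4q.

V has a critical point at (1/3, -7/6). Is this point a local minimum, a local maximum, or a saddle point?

The Hessian of V is constant: H = [[-10, -2], [-2, -4]].
det(H) = (-10)·(-4) − (-2)² = 36.
det(H) > 0 and tr(H) = -14 < 0, so H is negative definite and the point is a local maximum.

local maximum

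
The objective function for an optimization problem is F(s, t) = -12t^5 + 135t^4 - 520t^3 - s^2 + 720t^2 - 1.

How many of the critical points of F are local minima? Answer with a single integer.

0

F separates as a function of s plus a function of t, so ∇F=0 decouples.
∂F/∂s = -2s = 0 at s ∈ {0}; ∂F/∂t = -60t(t - 4)(t - 3)(t - 2) = 0 at t ∈ {0, 2, 3, 4}.
The Hessian is diagonal: diag(F_ss, F_tt). Second derivatives: F_ss(0)=-2; F_tt(0)=1440, F_tt(2)=-240, F_tt(3)=180, F_tt(4)=-480.
Local minima occur where both diagonal entries positive: none. Count: 0.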